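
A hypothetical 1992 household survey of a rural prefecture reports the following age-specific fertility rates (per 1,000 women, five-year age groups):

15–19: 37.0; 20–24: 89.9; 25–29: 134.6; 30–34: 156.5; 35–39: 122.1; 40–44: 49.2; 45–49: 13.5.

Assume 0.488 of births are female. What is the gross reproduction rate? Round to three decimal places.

1.471

Proportion female at birth = 0.488.
Sum of ASFRs = 37.0 + 89.9 + 134.6 + 156.5 + 122.1 + 49.2 + 13.5 = 602.8
TFR = 5 × 602.8 / 1000 = 3.014
GRR = 0.488 × 3.014 = 1.47083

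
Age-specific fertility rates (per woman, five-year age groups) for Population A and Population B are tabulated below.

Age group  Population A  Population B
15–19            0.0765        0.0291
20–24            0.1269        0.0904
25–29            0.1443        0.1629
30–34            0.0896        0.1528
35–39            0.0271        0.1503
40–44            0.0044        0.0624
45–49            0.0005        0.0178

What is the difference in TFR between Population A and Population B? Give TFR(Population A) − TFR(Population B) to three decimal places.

Population A:
  Sum of ASFRs = 0.0765 + 0.1269 + 0.1443 + 0.0896 + 0.0271 + 0.0044 + 0.0005 = 0.4693
  TFR = 5 × 0.4693 = 2.3465
Population B:
  Sum of ASFRs = 0.0291 + 0.0904 + 0.1629 + 0.1528 + 0.1503 + 0.0624 + 0.0178 = 0.6657
  TFR = 5 × 0.6657 = 3.3285
Difference = 2.3465 − 3.3285 = -0.982

-0.982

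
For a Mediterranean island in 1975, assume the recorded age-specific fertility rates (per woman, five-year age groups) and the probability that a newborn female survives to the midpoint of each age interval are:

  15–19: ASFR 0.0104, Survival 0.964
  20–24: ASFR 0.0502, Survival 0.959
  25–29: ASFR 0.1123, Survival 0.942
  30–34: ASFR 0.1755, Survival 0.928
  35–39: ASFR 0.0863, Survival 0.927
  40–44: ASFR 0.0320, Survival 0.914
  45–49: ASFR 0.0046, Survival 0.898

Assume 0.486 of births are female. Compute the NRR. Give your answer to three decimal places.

Proportion female at birth = 0.486.
Per-age-group product (5 × ASFR × survival probability):
  15–19: 5 × 0.0104 × 0.964 = 0.05013
  20–24: 5 × 0.0502 × 0.959 = 0.24071
  25–29: 5 × 0.1123 × 0.942 = 0.52893
  30–34: 5 × 0.1755 × 0.928 = 0.81432
  35–39: 5 × 0.0863 × 0.927 = 0.40000
  40–44: 5 × 0.0320 × 0.914 = 0.14624
  45–49: 5 × 0.0046 × 0.898 = 0.02065
Sum = 2.20098
NRR = 0.486 × 2.20098 = 1.06968

1.070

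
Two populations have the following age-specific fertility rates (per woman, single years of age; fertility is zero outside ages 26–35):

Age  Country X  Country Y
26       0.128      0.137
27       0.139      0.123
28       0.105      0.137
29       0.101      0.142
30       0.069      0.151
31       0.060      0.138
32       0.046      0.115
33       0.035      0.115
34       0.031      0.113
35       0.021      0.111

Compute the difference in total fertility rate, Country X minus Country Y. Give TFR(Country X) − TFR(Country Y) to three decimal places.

-0.547

Country X:
  Sum of ASFRs = 0.128 + 0.139 + 0.105 + 0.101 + 0.069 + 0.060 + 0.046 + 0.035 + 0.031 + 0.021 = 0.735
  TFR = 0.735
Country Y:
  Sum of ASFRs = 0.137 + 0.123 + 0.137 + 0.142 + 0.151 + 0.138 + 0.115 + 0.115 + 0.113 + 0.111 = 1.282
  TFR = 1.282
Difference = 0.735 − 1.282 = -0.547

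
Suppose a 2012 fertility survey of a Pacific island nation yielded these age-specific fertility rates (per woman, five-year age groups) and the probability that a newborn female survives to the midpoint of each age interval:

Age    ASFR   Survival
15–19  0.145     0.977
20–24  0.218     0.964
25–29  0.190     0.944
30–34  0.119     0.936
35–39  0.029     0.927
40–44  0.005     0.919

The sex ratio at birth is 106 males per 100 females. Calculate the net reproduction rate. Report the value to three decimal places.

Proportion female at birth = 100 / (100 + 106) = 0.48544.
Weighting each age-specific rate by interval width and survival:
  15–19: 5 × 0.145 × 0.977 = 0.70833
  20–24: 5 × 0.218 × 0.964 = 1.05076
  25–29: 5 × 0.190 × 0.944 = 0.89680
  30–34: 5 × 0.119 × 0.936 = 0.55692
  35–39: 5 × 0.029 × 0.927 = 0.13442
  40–44: 5 × 0.005 × 0.919 = 0.02298
Sum = 3.37021
NRR = 0.48544 × 3.37021 = 1.63603

1.636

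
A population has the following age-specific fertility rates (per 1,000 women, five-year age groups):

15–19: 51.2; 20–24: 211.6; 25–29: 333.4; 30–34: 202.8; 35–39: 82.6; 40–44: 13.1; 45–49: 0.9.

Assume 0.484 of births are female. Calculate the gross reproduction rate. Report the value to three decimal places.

2.167

Proportion female at birth = 0.484.
Sum of ASFRs = 51.2 + 211.6 + 333.4 + 202.8 + 82.6 + 13.1 + 0.9 = 895.6
TFR = 5 × 895.6 / 1000 = 4.478
GRR = 0.484 × 4.478 = 2.16735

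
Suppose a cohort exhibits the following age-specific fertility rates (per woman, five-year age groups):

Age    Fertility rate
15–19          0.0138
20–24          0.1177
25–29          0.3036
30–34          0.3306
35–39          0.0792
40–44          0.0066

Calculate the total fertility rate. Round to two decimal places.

Sum of ASFRs = 0.0138 + 0.1177 + 0.3036 + 0.3306 + 0.0792 + 0.0066 = 0.8515
TFR = 5 × 0.8515 = 4.2575

4.26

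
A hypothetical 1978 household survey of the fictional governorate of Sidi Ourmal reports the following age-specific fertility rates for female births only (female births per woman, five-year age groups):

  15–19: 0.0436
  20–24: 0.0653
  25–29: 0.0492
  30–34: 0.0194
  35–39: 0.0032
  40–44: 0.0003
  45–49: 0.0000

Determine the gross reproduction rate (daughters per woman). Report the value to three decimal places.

0.905

Sum of female ASFRs = 0.0436 + 0.0653 + 0.0492 + 0.0194 + 0.0032 + 0.0003 + 0.0000 = 0.1810
GRR = 5 × 0.1810 = 0.905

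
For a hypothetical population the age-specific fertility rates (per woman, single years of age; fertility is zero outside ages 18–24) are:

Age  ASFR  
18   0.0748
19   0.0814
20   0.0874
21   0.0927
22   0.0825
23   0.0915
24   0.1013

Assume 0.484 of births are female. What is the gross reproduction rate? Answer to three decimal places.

0.296

Proportion female at birth = 0.484.
Sum of ASFRs = 0.0748 + 0.0814 + 0.0874 + 0.0927 + 0.0825 + 0.0915 + 0.1013 = 0.6116
TFR = 0.6116
GRR = 0.484 × 0.6116 = 0.29601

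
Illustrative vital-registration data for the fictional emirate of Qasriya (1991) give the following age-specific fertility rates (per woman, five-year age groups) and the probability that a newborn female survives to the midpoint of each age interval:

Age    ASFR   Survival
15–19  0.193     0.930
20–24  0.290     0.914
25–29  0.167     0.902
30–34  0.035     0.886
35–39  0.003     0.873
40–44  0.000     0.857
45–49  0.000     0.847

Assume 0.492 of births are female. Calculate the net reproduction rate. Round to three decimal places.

Proportion female at birth = 0.492.
Each age group contributes 5 × ASFR × survival:
  15–19: 5 × 0.193 × 0.930 = 0.89745
  20–24: 5 × 0.290 × 0.914 = 1.32530
  25–29: 5 × 0.167 × 0.902 = 0.75317
  30–34: 5 × 0.035 × 0.886 = 0.15505
  35–39: 5 × 0.003 × 0.873 = 0.01310
  40–44: 5 × 0.000 × 0.857 = 0.00000
  45–49: 5 × 0.000 × 0.847 = 0.00000
Sum = 3.14407
NRR = 0.492 × 3.14407 = 1.54688

1.547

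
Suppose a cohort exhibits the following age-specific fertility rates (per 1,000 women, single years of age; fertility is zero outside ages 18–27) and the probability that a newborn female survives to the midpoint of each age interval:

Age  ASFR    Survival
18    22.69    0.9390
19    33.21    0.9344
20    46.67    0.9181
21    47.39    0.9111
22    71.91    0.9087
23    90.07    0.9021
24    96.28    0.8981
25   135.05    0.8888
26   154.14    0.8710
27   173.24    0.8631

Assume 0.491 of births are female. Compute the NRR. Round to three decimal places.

0.381

Proportion female at birth = 0.491.
Each age group contributes 1 × ASFR × survival:
  18: 1 × 22.69/1000 × 0.9390 = 0.02131
  19: 1 × 33.21/1000 × 0.9344 = 0.03103
  20: 1 × 46.67/1000 × 0.9181 = 0.04285
  21: 1 × 47.39/1000 × 0.9111 = 0.04318
  22: 1 × 71.91/1000 × 0.9087 = 0.06534
  23: 1 × 90.07/1000 × 0.9021 = 0.08125
  24: 1 × 96.28/1000 × 0.8981 = 0.08647
  25: 1 × 135.05/1000 × 0.8888 = 0.12003
  26: 1 × 154.14/1000 × 0.8710 = 0.13426
  27: 1 × 173.24/1000 × 0.8631 = 0.14952
Sum = 0.77524
NRR = 0.491 × 0.77524 = 0.38064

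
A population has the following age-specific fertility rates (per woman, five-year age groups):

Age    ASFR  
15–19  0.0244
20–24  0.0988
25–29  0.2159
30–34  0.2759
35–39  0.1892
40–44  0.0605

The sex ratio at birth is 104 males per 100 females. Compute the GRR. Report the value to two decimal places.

2.12

Proportion female at birth = 100 / (100 + 104) = 0.49020.
Sum of ASFRs = 0.0244 + 0.0988 + 0.2159 + 0.2759 + 0.1892 + 0.0605 = 0.8647
TFR = 5 × 0.8647 = 4.3235
GRR = 0.49020 × 4.3235 = 2.11938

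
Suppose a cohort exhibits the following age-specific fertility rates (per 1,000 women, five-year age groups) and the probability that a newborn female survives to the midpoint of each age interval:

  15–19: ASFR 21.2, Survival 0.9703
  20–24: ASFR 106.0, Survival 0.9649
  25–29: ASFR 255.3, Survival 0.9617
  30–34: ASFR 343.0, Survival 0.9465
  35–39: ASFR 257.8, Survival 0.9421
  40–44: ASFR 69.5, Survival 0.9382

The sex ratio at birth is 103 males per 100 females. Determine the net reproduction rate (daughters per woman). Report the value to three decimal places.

Proportion female at birth = 100 / (100 + 103) = 0.49261.
Weighting each age-specific rate by interval width and survival:
  15–19: 5 × 21.2/1000 × 0.9703 = 0.10285
  20–24: 5 × 106.0/1000 × 0.9649 = 0.51140
  25–29: 5 × 255.3/1000 × 0.9617 = 1.22761
  30–34: 5 × 343.0/1000 × 0.9465 = 1.62325
  35–39: 5 × 257.8/1000 × 0.9421 = 1.21437
  40–44: 5 × 69.5/1000 × 0.9382 = 0.32602
Sum = 5.00550
NRR = 0.49261 × 5.00550 = 2.46576

2.466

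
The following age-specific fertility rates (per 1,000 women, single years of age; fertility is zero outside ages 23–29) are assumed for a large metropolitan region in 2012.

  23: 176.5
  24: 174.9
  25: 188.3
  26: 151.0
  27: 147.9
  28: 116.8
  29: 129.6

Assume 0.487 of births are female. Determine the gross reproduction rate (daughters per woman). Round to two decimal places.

Proportion female at birth = 0.487.
Sum of ASFRs = 176.5 + 174.9 + 188.3 + 151.0 + 147.9 + 116.8 + 129.6 = 1085.0
TFR = 1085.0 / 1000 = 1.085
GRR = 0.487 × 1.085 = 0.52840

0.53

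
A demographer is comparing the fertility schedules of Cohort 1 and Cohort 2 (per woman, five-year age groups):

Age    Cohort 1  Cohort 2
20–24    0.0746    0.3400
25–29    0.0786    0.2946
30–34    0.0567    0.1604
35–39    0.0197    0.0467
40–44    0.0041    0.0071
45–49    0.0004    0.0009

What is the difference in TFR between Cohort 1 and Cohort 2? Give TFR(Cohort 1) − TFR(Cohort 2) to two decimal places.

Cohort 1:
  Sum of ASFRs = 0.0746 + 0.0786 + 0.0567 + 0.0197 + 0.0041 + 0.0004 = 0.2341
  TFR = 5 × 0.2341 = 1.1705
Cohort 2:
  Sum of ASFRs = 0.3400 + 0.2946 + 0.1604 + 0.0467 + 0.0071 + 0.0009 = 0.8497
  TFR = 5 × 0.8497 = 4.2485
Difference = 1.1705 − 4.2485 = -3.078

-3.08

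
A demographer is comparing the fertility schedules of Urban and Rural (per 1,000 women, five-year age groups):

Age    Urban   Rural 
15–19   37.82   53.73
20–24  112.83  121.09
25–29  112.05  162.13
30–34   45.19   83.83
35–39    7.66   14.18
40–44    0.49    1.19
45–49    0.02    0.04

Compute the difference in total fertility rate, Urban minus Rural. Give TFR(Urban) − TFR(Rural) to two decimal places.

Urban:
  Sum of ASFRs = 37.82 + 112.83 + 112.05 + 45.19 + 7.66 + 0.49 + 0.02 = 316.06
  TFR = 5 × 316.06 / 1000 = 1.5803
Rural:
  Sum of ASFRs = 53.73 + 121.09 + 162.13 + 83.83 + 14.18 + 1.19 + 0.04 = 436.19
  TFR = 5 × 436.19 / 1000 = 2.18095
Difference = 1.5803 − 2.18095 = -0.60065

-0.60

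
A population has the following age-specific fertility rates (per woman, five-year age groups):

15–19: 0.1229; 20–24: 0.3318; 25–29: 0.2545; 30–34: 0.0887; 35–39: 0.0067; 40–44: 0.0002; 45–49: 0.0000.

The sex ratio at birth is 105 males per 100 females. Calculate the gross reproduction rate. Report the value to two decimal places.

Proportion female at birth = 100 / (100 + 105) = 0.48780.
Sum of ASFRs = 0.1229 + 0.3318 + 0.2545 + 0.0887 + 0.0067 + 0.0002 + 0.0000 = 0.8048
TFR = 5 × 0.8048 = 4.024
GRR = 0.48780 × 4.024 = 1.96291

1.96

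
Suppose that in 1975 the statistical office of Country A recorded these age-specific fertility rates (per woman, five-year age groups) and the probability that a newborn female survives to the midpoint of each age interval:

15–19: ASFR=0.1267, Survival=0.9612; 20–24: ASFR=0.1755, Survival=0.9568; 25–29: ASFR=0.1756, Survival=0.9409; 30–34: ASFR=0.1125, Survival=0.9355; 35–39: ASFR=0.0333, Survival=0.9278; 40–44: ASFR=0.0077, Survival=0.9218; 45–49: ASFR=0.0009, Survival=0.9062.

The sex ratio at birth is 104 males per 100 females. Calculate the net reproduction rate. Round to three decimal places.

1.468

Proportion female at birth = 100 / (100 + 104) = 0.49020.
Each age group contributes 5 × ASFR × survival:
  15–19: 5 × 0.1267 × 0.9612 = 0.60892
  20–24: 5 × 0.1755 × 0.9568 = 0.83959
  25–29: 5 × 0.1756 × 0.9409 = 0.82611
  30–34: 5 × 0.1125 × 0.9355 = 0.52622
  35–39: 5 × 0.0333 × 0.9278 = 0.15448
  40–44: 5 × 0.0077 × 0.9218 = 0.03549
  45–49: 5 × 0.0009 × 0.9062 = 0.00408
Sum = 2.99489
NRR = 0.49020 × 2.99489 = 1.46810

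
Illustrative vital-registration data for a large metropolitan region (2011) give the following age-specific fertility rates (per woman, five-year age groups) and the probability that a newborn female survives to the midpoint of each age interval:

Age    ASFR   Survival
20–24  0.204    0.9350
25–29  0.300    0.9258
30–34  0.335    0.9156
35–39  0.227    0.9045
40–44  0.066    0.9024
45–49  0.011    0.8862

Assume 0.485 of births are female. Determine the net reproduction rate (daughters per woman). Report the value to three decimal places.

Proportion female at birth = 0.485.
Each age group contributes 5 × ASFR × survival:
  20–24: 5 × 0.204 × 0.9350 = 0.95370
  25–29: 5 × 0.300 × 0.9258 = 1.38870
  30–34: 5 × 0.335 × 0.9156 = 1.53363
  35–39: 5 × 0.227 × 0.9045 = 1.02661
  40–44: 5 × 0.066 × 0.9024 = 0.29779
  45–49: 5 × 0.011 × 0.8862 = 0.04874
Sum = 5.24917
NRR = 0.485 × 5.24917 = 2.54585
NRR > 1, so each generation more than replaces itself.

2.546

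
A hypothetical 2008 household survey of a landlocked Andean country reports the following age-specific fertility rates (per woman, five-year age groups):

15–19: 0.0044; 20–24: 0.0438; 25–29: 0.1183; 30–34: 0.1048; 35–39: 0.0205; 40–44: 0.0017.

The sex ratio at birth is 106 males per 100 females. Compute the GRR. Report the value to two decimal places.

0.71

Proportion female at birth = 100 / (100 + 106) = 0.48544.
Sum of ASFRs = 0.0044 + 0.0438 + 0.1183 + 0.1048 + 0.0205 + 0.0017 = 0.2935
TFR = 5 × 0.2935 = 1.4675
GRR = 0.48544 × 1.4675 = 0.71238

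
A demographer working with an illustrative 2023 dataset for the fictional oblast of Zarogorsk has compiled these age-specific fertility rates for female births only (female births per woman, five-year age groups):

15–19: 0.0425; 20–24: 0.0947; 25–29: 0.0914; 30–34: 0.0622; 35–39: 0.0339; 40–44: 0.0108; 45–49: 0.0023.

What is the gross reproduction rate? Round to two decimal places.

1.69

Sum of female ASFRs = 0.0425 + 0.0947 + 0.0914 + 0.0622 + 0.0339 + 0.0108 + 0.0023 = 0.3378
GRR = 5 × 0.3378 = 1.689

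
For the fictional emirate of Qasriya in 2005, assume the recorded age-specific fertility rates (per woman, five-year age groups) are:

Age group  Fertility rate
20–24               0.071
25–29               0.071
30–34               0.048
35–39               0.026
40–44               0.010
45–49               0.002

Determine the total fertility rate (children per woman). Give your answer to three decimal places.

1.140

Sum of ASFRs = 0.071 + 0.071 + 0.048 + 0.026 + 0.010 + 0.002 = 0.228
TFR = 5 × 0.228 = 1.14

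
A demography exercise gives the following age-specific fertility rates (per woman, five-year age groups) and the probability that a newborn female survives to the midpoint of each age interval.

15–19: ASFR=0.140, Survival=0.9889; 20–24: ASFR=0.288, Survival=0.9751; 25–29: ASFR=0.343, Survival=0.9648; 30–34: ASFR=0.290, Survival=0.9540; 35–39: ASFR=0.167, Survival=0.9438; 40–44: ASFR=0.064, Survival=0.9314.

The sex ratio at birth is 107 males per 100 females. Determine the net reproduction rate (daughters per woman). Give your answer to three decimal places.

3.005

Proportion female at birth = 100 / (100 + 107) = 0.48309.
Per-age-group product (5 × ASFR × survival probability):
  15–19: 5 × 0.140 × 0.9889 = 0.69223
  20–24: 5 × 0.288 × 0.9751 = 1.40414
  25–29: 5 × 0.343 × 0.9648 = 1.65463
  30–34: 5 × 0.290 × 0.9540 = 1.38330
  35–39: 5 × 0.167 × 0.9438 = 0.78807
  40–44: 5 × 0.064 × 0.9314 = 0.29805
Sum = 6.22042
NRR = 0.48309 × 6.22042 = 3.00502
An NRR exceeding 1 indicates intrinsic growth under these rates.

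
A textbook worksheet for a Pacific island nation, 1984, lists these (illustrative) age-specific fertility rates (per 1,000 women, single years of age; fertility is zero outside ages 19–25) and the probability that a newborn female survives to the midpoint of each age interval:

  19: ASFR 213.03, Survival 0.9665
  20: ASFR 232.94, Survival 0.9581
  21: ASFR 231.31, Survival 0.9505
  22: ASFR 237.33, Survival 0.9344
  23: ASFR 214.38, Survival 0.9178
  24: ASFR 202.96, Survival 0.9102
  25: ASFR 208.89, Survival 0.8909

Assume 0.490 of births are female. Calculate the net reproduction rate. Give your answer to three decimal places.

0.705

Proportion female at birth = 0.490.
Per-age-group product (1 × ASFR × survival probability):
  19: 1 × 213.03/1000 × 0.9665 = 0.20589
  20: 1 × 232.94/1000 × 0.9581 = 0.22318
  21: 1 × 231.31/1000 × 0.9505 = 0.21986
  22: 1 × 237.33/1000 × 0.9344 = 0.22176
  23: 1 × 214.38/1000 × 0.9178 = 0.19676
  24: 1 × 202.96/1000 × 0.9102 = 0.18473
  25: 1 × 208.89/1000 × 0.8909 = 0.18610
Sum = 1.43828
NRR = 0.490 × 1.43828 = 0.70476
NRR < 1, so the cohort does not fully replace itself.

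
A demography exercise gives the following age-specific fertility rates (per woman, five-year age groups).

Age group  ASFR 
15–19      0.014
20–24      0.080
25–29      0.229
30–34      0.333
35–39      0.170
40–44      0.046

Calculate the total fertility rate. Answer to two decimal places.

4.36

Sum of ASFRs = 0.014 + 0.080 + 0.229 + 0.333 + 0.170 + 0.046 = 0.872
TFR = 5 × 0.872 = 4.36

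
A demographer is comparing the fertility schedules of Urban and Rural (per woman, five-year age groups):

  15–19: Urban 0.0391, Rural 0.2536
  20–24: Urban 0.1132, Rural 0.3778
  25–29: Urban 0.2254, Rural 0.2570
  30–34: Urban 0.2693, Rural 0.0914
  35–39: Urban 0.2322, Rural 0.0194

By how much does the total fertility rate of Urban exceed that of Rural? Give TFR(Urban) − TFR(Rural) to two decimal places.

Urban:
  Sum of ASFRs = 0.0391 + 0.1132 + 0.2254 + 0.2693 + 0.2322 = 0.8792
  TFR = 5 × 0.8792 = 4.396
Rural:
  Sum of ASFRs = 0.2536 + 0.3778 + 0.2570 + 0.0914 + 0.0194 = 0.9992
  TFR = 5 × 0.9992 = 4.996
Difference = 4.396 − 4.996 = -0.6

-0.60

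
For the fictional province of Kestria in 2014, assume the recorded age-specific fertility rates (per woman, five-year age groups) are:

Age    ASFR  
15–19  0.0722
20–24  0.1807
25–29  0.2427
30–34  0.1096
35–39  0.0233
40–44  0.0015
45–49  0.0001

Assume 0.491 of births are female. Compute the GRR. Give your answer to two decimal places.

Proportion female at birth = 0.491.
Sum of ASFRs = 0.0722 + 0.1807 + 0.2427 + 0.1096 + 0.0233 + 0.0015 + 0.0001 = 0.6301
TFR = 5 × 0.6301 = 3.1505
GRR = 0.491 × 3.1505 = 1.54690

1.55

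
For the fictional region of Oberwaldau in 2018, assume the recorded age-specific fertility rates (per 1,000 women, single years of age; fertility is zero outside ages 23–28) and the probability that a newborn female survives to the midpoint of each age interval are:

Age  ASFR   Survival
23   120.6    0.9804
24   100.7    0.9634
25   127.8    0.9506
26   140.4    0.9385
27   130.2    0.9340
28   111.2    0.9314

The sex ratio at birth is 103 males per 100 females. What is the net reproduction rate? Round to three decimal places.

Proportion female at birth = 100 / (100 + 103) = 0.49261.
Each age group contributes 1 × ASFR × survival:
  23: 1 × 120.6/1000 × 0.9804 = 0.11824
  24: 1 × 100.7/1000 × 0.9634 = 0.09701
  25: 1 × 127.8/1000 × 0.9506 = 0.12149
  26: 1 × 140.4/1000 × 0.9385 = 0.13177
  27: 1 × 130.2/1000 × 0.9340 = 0.12161
  28: 1 × 111.2/1000 × 0.9314 = 0.10357
Sum = 0.69369
NRR = 0.49261 × 0.69369 = 0.34172
NRR < 1, so the cohort does not fully replace itself.

0.342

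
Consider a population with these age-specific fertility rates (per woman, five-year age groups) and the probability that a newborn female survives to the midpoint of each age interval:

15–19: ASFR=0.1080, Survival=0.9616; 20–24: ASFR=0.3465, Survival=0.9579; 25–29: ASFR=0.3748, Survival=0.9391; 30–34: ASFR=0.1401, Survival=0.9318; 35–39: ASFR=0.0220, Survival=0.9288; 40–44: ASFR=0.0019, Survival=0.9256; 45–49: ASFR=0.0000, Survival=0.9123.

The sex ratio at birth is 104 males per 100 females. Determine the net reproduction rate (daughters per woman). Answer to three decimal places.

Proportion female at birth = 100 / (100 + 104) = 0.49020.
Survival-weighted fertility by age (5·fₓ·Sₓ):
  15–19: 5 × 0.1080 × 0.9616 = 0.51926
  20–24: 5 × 0.3465 × 0.9579 = 1.65956
  25–29: 5 × 0.3748 × 0.9391 = 1.75987
  30–34: 5 × 0.1401 × 0.9318 = 0.65273
  35–39: 5 × 0.0220 × 0.9288 = 0.10217
  40–44: 5 × 0.0019 × 0.9256 = 0.00879
  45–49: 5 × 0.0000 × 0.9123 = 0.00000
Sum = 4.70238
NRR = 0.49020 × 4.70238 = 2.30511
NRR > 1, so each generation more than replaces itself.

2.305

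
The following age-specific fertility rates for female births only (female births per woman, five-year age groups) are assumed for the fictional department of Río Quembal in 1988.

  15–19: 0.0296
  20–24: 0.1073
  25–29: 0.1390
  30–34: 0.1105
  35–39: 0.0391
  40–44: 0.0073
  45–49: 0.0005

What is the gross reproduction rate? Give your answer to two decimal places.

2.17

Sum of female ASFRs = 0.0296 + 0.1073 + 0.1390 + 0.1105 + 0.0391 + 0.0073 + 0.0005 = 0.4333
GRR = 5 × 0.4333 = 2.1665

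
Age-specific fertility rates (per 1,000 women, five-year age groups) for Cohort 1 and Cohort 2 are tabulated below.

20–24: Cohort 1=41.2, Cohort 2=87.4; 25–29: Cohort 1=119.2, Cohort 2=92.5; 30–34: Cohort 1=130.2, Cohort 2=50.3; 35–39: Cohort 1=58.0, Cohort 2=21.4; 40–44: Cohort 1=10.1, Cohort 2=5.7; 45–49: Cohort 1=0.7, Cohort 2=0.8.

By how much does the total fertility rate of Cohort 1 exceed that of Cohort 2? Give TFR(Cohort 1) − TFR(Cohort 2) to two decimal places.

0.51

Cohort 1:
  Sum of ASFRs = 41.2 + 119.2 + 130.2 + 58.0 + 10.1 + 0.7 = 359.4
  TFR = 5 × 359.4 / 1000 = 1.797
Cohort 2:
  Sum of ASFRs = 87.4 + 92.5 + 50.3 + 21.4 + 5.7 + 0.8 = 258.1
  TFR = 5 × 258.1 / 1000 = 1.2905
Difference = 1.797 − 1.2905 = 0.5065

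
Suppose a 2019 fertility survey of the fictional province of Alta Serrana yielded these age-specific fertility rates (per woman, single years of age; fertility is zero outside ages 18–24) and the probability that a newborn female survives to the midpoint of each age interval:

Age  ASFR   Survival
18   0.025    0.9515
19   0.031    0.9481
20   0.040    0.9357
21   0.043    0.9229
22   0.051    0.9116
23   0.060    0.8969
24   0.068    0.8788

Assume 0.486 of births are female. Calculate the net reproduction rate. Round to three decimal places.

0.141

Proportion female at birth = 0.486.
Each age group contributes 1 × ASFR × survival:
  18: 1 × 0.025 × 0.9515 = 0.02379
  19: 1 × 0.031 × 0.9481 = 0.02939
  20: 1 × 0.040 × 0.9357 = 0.03743
  21: 1 × 0.043 × 0.9229 = 0.03968
  22: 1 × 0.051 × 0.9116 = 0.04649
  23: 1 × 0.060 × 0.8969 = 0.05381
  24: 1 × 0.068 × 0.8788 = 0.05976
Sum = 0.29035
NRR = 0.486 × 0.29035 = 0.14111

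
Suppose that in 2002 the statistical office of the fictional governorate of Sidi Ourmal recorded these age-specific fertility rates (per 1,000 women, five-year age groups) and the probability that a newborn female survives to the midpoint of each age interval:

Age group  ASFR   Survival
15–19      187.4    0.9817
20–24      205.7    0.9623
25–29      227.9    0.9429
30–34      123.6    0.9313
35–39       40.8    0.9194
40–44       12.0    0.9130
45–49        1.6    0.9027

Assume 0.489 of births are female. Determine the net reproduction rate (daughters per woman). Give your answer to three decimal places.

1.863

Proportion female at birth = 0.489.
Weighting each age-specific rate by interval width and survival:
  15–19: 5 × 187.4/1000 × 0.9817 = 0.91985
  20–24: 5 × 205.7/1000 × 0.9623 = 0.98973
  25–29: 5 × 227.9/1000 × 0.9429 = 1.07443
  30–34: 5 × 123.6/1000 × 0.9313 = 0.57554
  35–39: 5 × 40.8/1000 × 0.9194 = 0.18756
  40–44: 5 × 12.0/1000 × 0.9130 = 0.05478
  45–49: 5 × 1.6/1000 × 0.9027 = 0.00722
Sum = 3.80911
NRR = 0.489 × 3.80911 = 1.86265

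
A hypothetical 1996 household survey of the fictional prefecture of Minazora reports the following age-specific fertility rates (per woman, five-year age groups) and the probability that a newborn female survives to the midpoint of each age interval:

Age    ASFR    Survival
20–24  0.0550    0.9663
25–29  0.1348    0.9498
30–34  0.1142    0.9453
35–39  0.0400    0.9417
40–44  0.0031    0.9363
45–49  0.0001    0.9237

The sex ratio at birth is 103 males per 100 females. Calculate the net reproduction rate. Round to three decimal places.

Proportion female at birth = 100 / (100 + 103) = 0.49261.
Per-age-group product (5 × ASFR × survival probability):
  20–24: 5 × 0.0550 × 0.9663 = 0.26573
  25–29: 5 × 0.1348 × 0.9498 = 0.64017
  30–34: 5 × 0.1142 × 0.9453 = 0.53977
  35–39: 5 × 0.0400 × 0.9417 = 0.18834
  40–44: 5 × 0.0031 × 0.9363 = 0.01451
  45–49: 5 × 0.0001 × 0.9237 = 0.00046
Sum = 1.64898
NRR = 0.49261 × 1.64898 = 0.81230
NRR < 1, so the cohort does not fully replace itself.

0.812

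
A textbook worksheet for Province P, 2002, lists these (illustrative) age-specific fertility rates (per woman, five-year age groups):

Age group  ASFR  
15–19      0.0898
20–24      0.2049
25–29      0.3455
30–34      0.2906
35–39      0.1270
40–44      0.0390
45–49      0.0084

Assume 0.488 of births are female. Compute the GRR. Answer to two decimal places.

Proportion female at birth = 0.488.
Sum of ASFRs = 0.0898 + 0.2049 + 0.3455 + 0.2906 + 0.1270 + 0.0390 + 0.0084 = 1.1052
TFR = 5 × 1.1052 = 5.526
GRR = 0.488 × 5.526 = 2.69669

2.70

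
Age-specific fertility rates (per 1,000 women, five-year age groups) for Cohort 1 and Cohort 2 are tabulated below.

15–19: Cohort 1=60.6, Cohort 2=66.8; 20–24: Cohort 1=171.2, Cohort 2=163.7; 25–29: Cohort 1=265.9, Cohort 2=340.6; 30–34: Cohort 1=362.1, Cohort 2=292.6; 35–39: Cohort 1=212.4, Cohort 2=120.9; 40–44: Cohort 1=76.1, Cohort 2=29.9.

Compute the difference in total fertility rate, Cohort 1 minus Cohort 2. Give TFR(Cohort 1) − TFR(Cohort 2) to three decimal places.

0.669

Cohort 1:
  Sum of ASFRs = 60.6 + 171.2 + 265.9 + 362.1 + 212.4 + 76.1 = 1148.3
  TFR = 5 × 1148.3 / 1000 = 5.7415
Cohort 2:
  Sum of ASFRs = 66.8 + 163.7 + 340.6 + 292.6 + 120.9 + 29.9 = 1014.5
  TFR = 5 × 1014.5 / 1000 = 5.0725
Difference = 5.7415 − 5.0725 = 0.669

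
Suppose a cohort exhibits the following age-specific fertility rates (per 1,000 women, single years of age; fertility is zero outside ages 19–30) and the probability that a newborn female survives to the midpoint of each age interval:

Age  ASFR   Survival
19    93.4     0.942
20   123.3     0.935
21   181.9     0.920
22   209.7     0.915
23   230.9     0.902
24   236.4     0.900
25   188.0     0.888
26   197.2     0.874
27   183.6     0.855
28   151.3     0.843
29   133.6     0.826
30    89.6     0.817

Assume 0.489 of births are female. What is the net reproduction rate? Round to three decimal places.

0.876

Proportion female at birth = 0.489.
Survival-weighted fertility by age (1·fₓ·Sₓ):
  19: 1 × 93.4/1000 × 0.942 = 0.08798
  20: 1 × 123.3/1000 × 0.935 = 0.11529
  21: 1 × 181.9/1000 × 0.920 = 0.16735
  22: 1 × 209.7/1000 × 0.915 = 0.19188
  23: 1 × 230.9/1000 × 0.902 = 0.20827
  24: 1 × 236.4/1000 × 0.900 = 0.21276
  25: 1 × 188.0/1000 × 0.888 = 0.16694
  26: 1 × 197.2/1000 × 0.874 = 0.17235
  27: 1 × 183.6/1000 × 0.855 = 0.15698
  28: 1 × 151.3/1000 × 0.843 = 0.12755
  29: 1 × 133.6/1000 × 0.826 = 0.11035
  30: 1 × 89.6/1000 × 0.817 = 0.07320
Sum = 1.79090
NRR = 0.489 × 1.79090 = 0.87575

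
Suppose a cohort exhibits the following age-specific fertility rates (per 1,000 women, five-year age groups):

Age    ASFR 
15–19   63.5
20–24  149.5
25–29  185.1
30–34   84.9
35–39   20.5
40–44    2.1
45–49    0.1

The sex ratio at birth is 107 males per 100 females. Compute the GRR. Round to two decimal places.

Proportion female at birth = 100 / (100 + 107) = 0.48309.
Sum of ASFRs = 63.5 + 149.5 + 185.1 + 84.9 + 20.5 + 2.1 + 0.1 = 505.7
TFR = 5 × 505.7 / 1000 = 2.5285
GRR = 0.48309 × 2.5285 = 1.22149

1.22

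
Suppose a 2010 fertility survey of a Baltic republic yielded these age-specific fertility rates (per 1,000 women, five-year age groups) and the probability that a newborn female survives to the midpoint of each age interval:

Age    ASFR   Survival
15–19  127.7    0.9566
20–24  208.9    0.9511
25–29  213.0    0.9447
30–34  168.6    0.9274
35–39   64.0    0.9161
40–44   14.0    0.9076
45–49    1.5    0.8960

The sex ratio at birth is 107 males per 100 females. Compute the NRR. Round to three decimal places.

1.814

Proportion female at birth = 100 / (100 + 107) = 0.48309.
Weighting each age-specific rate by interval width and survival:
  15–19: 5 × 127.7/1000 × 0.9566 = 0.61079
  20–24: 5 × 208.9/1000 × 0.9511 = 0.99342
  25–29: 5 × 213.0/1000 × 0.9447 = 1.00611
  30–34: 5 × 168.6/1000 × 0.9274 = 0.78180
  35–39: 5 × 64.0/1000 × 0.9161 = 0.29315
  40–44: 5 × 14.0/1000 × 0.9076 = 0.06353
  45–49: 5 × 1.5/1000 × 0.8960 = 0.00672
Sum = 3.75552
NRR = 0.48309 × 3.75552 = 1.81425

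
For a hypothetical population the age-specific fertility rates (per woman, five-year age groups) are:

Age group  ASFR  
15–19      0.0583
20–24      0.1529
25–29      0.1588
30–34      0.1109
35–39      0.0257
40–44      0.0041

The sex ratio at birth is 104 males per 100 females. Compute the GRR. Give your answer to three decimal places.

Proportion female at birth = 100 / (100 + 104) = 0.49020.
Sum of ASFRs = 0.0583 + 0.1529 + 0.1588 + 0.1109 + 0.0257 + 0.0041 = 0.5107
TFR = 5 × 0.5107 = 2.5535
GRR = 0.49020 × 2.5535 = 1.25173

1.252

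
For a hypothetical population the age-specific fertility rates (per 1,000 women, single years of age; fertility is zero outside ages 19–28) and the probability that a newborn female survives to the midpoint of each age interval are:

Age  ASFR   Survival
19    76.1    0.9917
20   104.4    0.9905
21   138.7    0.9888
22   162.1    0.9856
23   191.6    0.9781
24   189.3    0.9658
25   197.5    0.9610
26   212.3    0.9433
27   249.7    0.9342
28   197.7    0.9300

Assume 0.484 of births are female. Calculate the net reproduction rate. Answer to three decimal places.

0.800

Proportion female at birth = 0.484.
Survival-weighted fertility by age (1·fₓ·Sₓ):
  19: 1 × 76.1/1000 × 0.9917 = 0.07547
  20: 1 × 104.4/1000 × 0.9905 = 0.10341
  21: 1 × 138.7/1000 × 0.9888 = 0.13715
  22: 1 × 162.1/1000 × 0.9856 = 0.15977
  23: 1 × 191.6/1000 × 0.9781 = 0.18740
  24: 1 × 189.3/1000 × 0.9658 = 0.18283
  25: 1 × 197.5/1000 × 0.9610 = 0.18980
  26: 1 × 212.3/1000 × 0.9433 = 0.20026
  27: 1 × 249.7/1000 × 0.9342 = 0.23327
  28: 1 × 197.7/1000 × 0.9300 = 0.18386
Sum = 1.65322
NRR = 0.484 × 1.65322 = 0.80016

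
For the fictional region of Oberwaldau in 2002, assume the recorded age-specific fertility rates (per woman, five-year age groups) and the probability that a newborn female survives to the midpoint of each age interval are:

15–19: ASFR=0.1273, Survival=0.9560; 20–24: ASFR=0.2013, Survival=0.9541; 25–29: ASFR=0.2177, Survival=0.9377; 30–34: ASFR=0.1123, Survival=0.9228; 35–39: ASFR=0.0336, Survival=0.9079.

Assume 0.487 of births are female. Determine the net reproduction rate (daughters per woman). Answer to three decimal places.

Proportion female at birth = 0.487.
Per-age-group product (5 × ASFR × survival probability):
  15–19: 5 × 0.1273 × 0.9560 = 0.60849
  20–24: 5 × 0.2013 × 0.9541 = 0.96030
  25–29: 5 × 0.2177 × 0.9377 = 1.02069
  30–34: 5 × 0.1123 × 0.9228 = 0.51815
  35–39: 5 × 0.0336 × 0.9079 = 0.15253
Sum = 3.26016
NRR = 0.487 × 3.26016 = 1.58770
With NRR above 1 the population is above replacement fertility.

1.588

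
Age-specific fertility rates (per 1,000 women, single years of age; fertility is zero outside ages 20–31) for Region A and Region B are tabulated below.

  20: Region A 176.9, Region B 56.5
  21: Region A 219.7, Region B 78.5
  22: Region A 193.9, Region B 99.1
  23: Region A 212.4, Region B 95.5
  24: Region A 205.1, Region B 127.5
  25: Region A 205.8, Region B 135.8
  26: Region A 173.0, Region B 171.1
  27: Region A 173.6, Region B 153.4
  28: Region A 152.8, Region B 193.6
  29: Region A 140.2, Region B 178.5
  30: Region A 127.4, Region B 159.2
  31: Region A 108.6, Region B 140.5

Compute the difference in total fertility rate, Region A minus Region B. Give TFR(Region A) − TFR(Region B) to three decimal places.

0.500

Region A:
  Sum of ASFRs = 176.9 + 219.7 + 193.9 + 212.4 + 205.1 + 205.8 + 173.0 + 173.6 + 152.8 + 140.2 + 127.4 + 108.6 = 2089.4
  TFR = 2089.4 / 1000 = 2.0894
Region B:
  Sum of ASFRs = 56.5 + 78.5 + 99.1 + 95.5 + 127.5 + 135.8 + 171.1 + 153.4 + 193.6 + 178.5 + 159.2 + 140.5 = 1589.2
  TFR = 1589.2 / 1000 = 1.5892
Difference = 2.0894 − 1.5892 = 0.5002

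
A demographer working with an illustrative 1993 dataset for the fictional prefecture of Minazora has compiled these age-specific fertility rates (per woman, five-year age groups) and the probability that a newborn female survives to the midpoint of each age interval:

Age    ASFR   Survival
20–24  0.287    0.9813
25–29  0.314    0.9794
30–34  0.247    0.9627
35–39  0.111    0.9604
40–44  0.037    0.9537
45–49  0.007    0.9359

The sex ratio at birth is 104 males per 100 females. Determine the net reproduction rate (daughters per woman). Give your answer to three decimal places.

Proportion female at birth = 100 / (100 + 104) = 0.49020.
Survival-weighted fertility by age (5·fₓ·Sₓ):
  20–24: 5 × 0.287 × 0.9813 = 1.40817
  25–29: 5 × 0.314 × 0.9794 = 1.53766
  30–34: 5 × 0.247 × 0.9627 = 1.18893
  35–39: 5 × 0.111 × 0.9604 = 0.53302
  40–44: 5 × 0.037 × 0.9537 = 0.17643
  45–49: 5 × 0.007 × 0.9359 = 0.03276
Sum = 4.87697
NRR = 0.49020 × 4.87697 = 2.39069
An NRR exceeding 1 indicates intrinsic growth under these rates.

2.391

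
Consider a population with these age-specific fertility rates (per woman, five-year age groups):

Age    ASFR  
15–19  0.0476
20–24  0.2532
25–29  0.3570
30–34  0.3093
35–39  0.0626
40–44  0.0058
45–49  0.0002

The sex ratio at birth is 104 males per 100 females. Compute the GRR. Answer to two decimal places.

2.54

Proportion female at birth = 100 / (100 + 104) = 0.49020.
Sum of ASFRs = 0.0476 + 0.2532 + 0.3570 + 0.3093 + 0.0626 + 0.0058 + 0.0002 = 1.0357
TFR = 5 × 1.0357 = 5.1785
GRR = 0.49020 × 5.1785 = 2.53850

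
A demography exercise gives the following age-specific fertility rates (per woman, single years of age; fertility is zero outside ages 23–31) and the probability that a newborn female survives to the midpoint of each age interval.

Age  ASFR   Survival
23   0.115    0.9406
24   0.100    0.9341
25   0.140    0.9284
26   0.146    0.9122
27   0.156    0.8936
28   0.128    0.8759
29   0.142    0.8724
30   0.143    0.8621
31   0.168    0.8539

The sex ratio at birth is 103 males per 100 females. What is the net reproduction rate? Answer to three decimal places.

Proportion female at birth = 100 / (100 + 103) = 0.49261.
Per-age-group product (1 × ASFR × survival probability):
  23: 1 × 0.115 × 0.9406 = 0.10817
  24: 1 × 0.100 × 0.9341 = 0.09341
  25: 1 × 0.140 × 0.9284 = 0.12998
  26: 1 × 0.146 × 0.9122 = 0.13318
  27: 1 × 0.156 × 0.8936 = 0.13940
  28: 1 × 0.128 × 0.8759 = 0.11212
  29: 1 × 0.142 × 0.8724 = 0.12388
  30: 1 × 0.143 × 0.8621 = 0.12328
  31: 1 × 0.168 × 0.8539 = 0.14346
Sum = 1.10688
NRR = 0.49261 × 1.10688 = 0.54526
With NRR below 1 the population is below replacement fertility.

0.545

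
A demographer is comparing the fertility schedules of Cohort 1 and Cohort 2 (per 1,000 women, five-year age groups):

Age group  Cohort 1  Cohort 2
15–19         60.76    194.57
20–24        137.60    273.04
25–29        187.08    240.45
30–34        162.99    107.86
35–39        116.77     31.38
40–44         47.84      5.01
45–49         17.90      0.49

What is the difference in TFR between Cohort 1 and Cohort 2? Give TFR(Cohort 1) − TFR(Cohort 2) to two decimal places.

-0.61

Cohort 1:
  Sum of ASFRs = 60.76 + 137.60 + 187.08 + 162.99 + 116.77 + 47.84 + 17.90 = 730.94
  TFR = 5 × 730.94 / 1000 = 3.6547
Cohort 2:
  Sum of ASFRs = 194.57 + 273.04 + 240.45 + 107.86 + 31.38 + 5.01 + 0.49 = 852.80
  TFR = 5 × 852.80 / 1000 = 4.264
Difference = 3.6547 − 4.264 = -0.6093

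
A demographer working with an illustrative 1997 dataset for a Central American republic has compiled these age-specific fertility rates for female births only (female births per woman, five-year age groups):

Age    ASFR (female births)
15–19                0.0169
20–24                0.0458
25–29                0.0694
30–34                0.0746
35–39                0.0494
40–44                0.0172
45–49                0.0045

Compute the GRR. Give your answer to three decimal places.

Sum of female ASFRs = 0.0169 + 0.0458 + 0.0694 + 0.0746 + 0.0494 + 0.0172 + 0.0045 = 0.2778
GRR = 5 × 0.2778 = 1.389

1.389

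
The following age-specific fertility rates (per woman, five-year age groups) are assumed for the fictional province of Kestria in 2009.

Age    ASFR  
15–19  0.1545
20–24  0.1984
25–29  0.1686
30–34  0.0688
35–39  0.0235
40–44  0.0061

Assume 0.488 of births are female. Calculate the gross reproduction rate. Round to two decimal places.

Proportion female at birth = 0.488.
Sum of ASFRs = 0.1545 + 0.1984 + 0.1686 + 0.0688 + 0.0235 + 0.0061 = 0.6199
TFR = 5 × 0.6199 = 3.0995
GRR = 0.488 × 3.0995 = 1.51256

1.51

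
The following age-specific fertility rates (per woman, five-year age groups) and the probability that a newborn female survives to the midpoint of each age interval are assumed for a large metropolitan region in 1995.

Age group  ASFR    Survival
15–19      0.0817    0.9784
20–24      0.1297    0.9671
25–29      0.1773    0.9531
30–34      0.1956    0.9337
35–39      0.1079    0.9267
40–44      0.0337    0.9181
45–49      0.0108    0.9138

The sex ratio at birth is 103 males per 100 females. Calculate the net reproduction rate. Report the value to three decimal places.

1.719

Proportion female at birth = 100 / (100 + 103) = 0.49261.
Weighting each age-specific rate by interval width and survival:
  15–19: 5 × 0.0817 × 0.9784 = 0.39968
  20–24: 5 × 0.1297 × 0.9671 = 0.62716
  25–29: 5 × 0.1773 × 0.9531 = 0.84492
  30–34: 5 × 0.1956 × 0.9337 = 0.91316
  35–39: 5 × 0.1079 × 0.9267 = 0.49995
  40–44: 5 × 0.0337 × 0.9181 = 0.15470
  45–49: 5 × 0.0108 × 0.9138 = 0.04935
Sum = 3.48892
NRR = 0.49261 × 3.48892 = 1.71868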